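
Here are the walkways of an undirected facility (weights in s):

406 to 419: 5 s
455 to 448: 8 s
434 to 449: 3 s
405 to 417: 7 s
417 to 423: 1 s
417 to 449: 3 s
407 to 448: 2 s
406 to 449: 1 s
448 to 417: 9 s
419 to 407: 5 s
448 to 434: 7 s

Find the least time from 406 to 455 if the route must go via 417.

21 s

Best 406 to 417: 406 → 449 → 417 costing 4
Best 417 to 455: 417 → 448 → 455 costing 17
Total via 417: 4 + 17 = 21 s.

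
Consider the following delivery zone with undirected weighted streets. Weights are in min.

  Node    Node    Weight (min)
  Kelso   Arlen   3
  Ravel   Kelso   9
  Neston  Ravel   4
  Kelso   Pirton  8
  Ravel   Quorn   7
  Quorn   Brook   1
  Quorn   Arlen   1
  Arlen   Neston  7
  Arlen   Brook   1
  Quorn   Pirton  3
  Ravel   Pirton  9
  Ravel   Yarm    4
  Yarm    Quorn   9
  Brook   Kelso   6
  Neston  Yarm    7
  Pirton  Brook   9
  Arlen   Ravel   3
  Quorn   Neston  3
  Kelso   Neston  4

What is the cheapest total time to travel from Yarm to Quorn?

Shortest distances from Yarm:
Yarm: 0
Ravel: 4  (via Yarm)
Arlen: 7  (via Ravel)
Neston: 7  (via Yarm)
Quorn: 8  (via Arlen)
Shortest route: Yarm–Ravel–Arlen–Quorn = 8 min.

8 min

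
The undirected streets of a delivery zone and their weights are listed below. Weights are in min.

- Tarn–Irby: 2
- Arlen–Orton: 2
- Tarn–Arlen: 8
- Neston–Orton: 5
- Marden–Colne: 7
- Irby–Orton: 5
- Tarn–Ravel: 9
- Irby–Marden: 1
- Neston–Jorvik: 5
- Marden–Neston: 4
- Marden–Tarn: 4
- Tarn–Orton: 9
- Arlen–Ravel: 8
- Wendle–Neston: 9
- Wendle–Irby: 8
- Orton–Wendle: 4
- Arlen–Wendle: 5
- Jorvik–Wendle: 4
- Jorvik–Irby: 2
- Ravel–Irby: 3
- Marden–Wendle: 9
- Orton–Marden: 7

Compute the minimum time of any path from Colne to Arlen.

15 min

Enumerating some paths:
Colne - Marden - Irby - Orton - Arlen: 7+1+5+2 = 15
Colne - Marden - Orton - Arlen: 7+7+2 = 16
Colne - Marden - Neston - Orton - Arlen: 7+4+5+2 = 18
Colne - Marden - Irby - Tarn - Arlen: 7+1+2+8 = 18
The minimum is 15 min via Colne - Marden - Irby - Orton - Arlen.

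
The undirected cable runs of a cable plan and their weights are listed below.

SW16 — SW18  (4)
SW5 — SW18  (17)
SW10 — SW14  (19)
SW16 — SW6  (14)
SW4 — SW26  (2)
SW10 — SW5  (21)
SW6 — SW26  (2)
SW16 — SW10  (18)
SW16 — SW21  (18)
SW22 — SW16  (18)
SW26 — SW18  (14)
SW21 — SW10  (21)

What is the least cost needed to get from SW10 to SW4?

Candidate routes:
SW10–SW21–SW16–SW6–SW26–SW4: 21+18+14+2+2 = 57
SW10–SW5–SW18–SW26–SW4: 21+17+14+2 = 54
SW10–SW16–SW18–SW26–SW4: 18+4+14+2 = 38
SW10–SW16–SW6–SW26–SW4: 18+14+2+2 = 36
Cheapest is SW10–SW16–SW6–SW26–SW4 at 36.

36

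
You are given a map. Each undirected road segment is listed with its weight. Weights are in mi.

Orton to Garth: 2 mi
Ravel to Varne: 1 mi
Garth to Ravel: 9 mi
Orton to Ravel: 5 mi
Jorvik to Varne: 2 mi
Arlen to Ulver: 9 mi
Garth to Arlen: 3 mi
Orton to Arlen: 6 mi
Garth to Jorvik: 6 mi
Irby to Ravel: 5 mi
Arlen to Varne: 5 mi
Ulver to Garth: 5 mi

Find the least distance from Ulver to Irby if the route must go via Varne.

19 mi

Best Ulver to Varne: Ulver → Garth → Arlen → Varne costing 13
Shortest Varne→Irby: Varne → Ravel → Irby = 6
Total via Varne: 13 + 6 = 19 mi.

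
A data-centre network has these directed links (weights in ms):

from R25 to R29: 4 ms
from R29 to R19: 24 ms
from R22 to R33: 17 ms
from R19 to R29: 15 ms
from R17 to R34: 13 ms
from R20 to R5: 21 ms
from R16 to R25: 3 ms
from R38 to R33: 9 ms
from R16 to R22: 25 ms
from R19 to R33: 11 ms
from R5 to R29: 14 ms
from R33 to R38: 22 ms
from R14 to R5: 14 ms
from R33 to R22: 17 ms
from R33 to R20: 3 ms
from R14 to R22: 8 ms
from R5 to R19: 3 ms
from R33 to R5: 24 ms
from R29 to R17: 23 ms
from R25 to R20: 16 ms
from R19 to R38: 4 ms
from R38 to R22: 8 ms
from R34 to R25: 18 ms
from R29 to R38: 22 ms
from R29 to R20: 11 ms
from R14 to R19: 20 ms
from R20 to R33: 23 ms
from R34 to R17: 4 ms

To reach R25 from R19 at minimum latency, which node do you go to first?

Enumerating some paths:
R19 - R29 - R17 - R34 - R25: 15+23+13+18 = 69
R19 - R33 - R20 - R5 - R29 - R17 - R34 - R25: 11+3+21+14+23+13+18 = 103
The minimum is 69 ms via R19 - R29 - R17 - R34 - R25.
So from R19 the first move is to R29.

R29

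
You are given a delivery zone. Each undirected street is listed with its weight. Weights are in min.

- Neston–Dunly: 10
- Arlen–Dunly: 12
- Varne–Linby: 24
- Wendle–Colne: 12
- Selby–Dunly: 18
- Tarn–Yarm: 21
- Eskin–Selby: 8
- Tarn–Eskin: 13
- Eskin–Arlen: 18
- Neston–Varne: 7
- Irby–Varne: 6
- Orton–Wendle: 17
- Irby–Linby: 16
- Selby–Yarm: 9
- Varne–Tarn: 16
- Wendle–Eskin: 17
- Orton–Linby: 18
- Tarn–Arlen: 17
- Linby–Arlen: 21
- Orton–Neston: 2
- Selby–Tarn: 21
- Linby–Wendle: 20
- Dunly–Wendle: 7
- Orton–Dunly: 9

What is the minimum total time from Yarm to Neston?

Enumerating some paths:
Yarm - Selby - Dunly - Orton - Neston: 9+18+9+2 = 38
Yarm - Selby - Dunly - Neston: 9+18+10 = 37
Yarm - Tarn - Varne - Neston: 21+16+7 = 44
The minimum is 37 min via Yarm - Selby - Dunly - Neston.

37 min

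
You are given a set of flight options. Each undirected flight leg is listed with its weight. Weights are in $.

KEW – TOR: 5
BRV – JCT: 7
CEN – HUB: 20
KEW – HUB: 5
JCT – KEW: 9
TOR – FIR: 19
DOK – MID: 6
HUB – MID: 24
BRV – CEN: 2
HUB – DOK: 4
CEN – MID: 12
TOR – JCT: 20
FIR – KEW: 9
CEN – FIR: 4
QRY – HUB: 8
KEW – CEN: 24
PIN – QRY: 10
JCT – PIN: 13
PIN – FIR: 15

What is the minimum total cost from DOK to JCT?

Candidate routes:
DOK - HUB - KEW - JCT: 4+5+9 = 18
DOK - MID - CEN - BRV - JCT: 6+12+2+7 = 27
DOK - HUB - KEW - FIR - CEN - BRV - JCT: 4+5+9+4+2+7 = 31
The minimum is $18 via DOK - HUB - KEW - JCT.

$18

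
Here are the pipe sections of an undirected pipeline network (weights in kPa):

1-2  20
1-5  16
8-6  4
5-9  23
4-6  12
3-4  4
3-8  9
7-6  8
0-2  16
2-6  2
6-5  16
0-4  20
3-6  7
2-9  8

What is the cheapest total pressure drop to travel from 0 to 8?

22 kPa

Candidate routes:
0–2–6–8: 16+2+4 = 22
0–2–6–3–8: 16+2+7+9 = 34
0–4–3–8: 20+4+9 = 33
The minimum is 22 kPa via 0–2–6–8.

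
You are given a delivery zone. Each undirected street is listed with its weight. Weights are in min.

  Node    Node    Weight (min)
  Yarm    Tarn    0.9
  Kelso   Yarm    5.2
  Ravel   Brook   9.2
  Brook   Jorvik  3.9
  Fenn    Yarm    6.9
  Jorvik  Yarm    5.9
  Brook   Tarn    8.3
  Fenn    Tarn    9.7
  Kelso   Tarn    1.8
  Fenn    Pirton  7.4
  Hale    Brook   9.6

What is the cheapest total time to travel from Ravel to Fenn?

25.3 min

Running Dijkstra from Ravel:
Ravel: 0
Brook: 9.2  (via Ravel)
Jorvik: 13.1  (via Brook)
Tarn: 17.5  (via Brook)
Yarm: 18.4  (via Tarn)
Hale: 18.8  (via Brook)
Kelso: 19.3  (via Tarn)
Fenn: 25.3  (via Yarm)
Shortest route: Ravel–Brook–Tarn–Yarm–Fenn = 25.3 min.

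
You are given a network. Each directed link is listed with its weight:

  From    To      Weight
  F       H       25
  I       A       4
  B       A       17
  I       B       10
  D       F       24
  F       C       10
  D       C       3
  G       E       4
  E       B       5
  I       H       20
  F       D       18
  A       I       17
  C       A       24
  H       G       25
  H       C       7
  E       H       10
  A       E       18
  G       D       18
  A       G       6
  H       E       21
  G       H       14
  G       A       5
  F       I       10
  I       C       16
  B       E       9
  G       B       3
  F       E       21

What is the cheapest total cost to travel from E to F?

Shortest distances from E:
E: 0
B: 5  (via E)
H: 10  (via E)
C: 17  (via H)
A: 22  (via B)
G: 28  (via A)
I: 39  (via A)
D: 46  (via G)
F: 70  (via D)
Shortest route: E–B–A–G–D–F = 70.

70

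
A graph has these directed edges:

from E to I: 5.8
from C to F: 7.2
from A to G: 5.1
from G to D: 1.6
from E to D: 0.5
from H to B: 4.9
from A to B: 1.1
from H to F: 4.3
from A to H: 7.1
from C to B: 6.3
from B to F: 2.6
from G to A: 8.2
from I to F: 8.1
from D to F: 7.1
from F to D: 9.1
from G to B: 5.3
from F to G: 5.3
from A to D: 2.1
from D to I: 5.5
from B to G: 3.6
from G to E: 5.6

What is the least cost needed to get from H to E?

Candidate routes:
H → F → G → E: 4.3+5.3+5.6 = 15.2
H → B → F → G → E: 4.9+2.6+5.3+5.6 = 18.4
H → B → G → E: 4.9+3.6+5.6 = 14.1
The minimum is 14.1 via H → B → G → E.

14.1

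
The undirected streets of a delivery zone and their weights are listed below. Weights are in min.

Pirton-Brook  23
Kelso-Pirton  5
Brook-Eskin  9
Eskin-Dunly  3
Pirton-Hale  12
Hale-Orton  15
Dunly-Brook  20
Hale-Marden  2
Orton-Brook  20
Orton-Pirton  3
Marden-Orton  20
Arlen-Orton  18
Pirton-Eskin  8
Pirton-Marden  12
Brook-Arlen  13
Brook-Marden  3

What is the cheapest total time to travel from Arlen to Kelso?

26 min

Candidate routes:
Arlen - Orton - Pirton - Kelso: 18+3+5 = 26
Arlen - Brook - Marden - Pirton - Kelso: 13+3+12+5 = 33
The minimum is 26 min via Arlen - Orton - Pirton - Kelso.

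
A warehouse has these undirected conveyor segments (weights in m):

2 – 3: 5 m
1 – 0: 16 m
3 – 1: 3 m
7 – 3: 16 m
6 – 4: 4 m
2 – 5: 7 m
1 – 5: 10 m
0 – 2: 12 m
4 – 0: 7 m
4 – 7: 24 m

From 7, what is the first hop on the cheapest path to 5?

3

Candidate routes:
7–3–2–5: 16+5+7 = 28
7–3–1–5: 16+3+10 = 29
Cheapest is 7–3–2–5 at 28 m.
So from 7 the first move is to 3.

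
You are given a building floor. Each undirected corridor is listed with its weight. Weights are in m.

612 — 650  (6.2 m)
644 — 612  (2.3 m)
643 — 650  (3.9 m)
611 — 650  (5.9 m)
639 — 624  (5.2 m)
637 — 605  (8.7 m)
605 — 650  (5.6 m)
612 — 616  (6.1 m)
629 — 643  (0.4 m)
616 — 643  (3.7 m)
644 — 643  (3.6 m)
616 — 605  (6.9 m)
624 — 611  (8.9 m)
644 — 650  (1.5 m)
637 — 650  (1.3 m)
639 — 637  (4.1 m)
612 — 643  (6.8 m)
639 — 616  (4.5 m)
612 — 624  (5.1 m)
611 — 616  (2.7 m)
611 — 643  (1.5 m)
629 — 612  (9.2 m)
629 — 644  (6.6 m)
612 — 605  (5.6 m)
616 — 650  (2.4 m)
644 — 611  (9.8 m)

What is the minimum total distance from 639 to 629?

8.6 m

Compare a few routes:
639 → 637 → 650 → 643 → 629: 4.1+1.3+3.9+0.4 = 9.7
639 → 616 → 643 → 629: 4.5+3.7+0.4 = 8.6
639 → 616 → 611 → 643 → 629: 4.5+2.7+1.5+0.4 = 9.1
Cheapest is 639 → 616 → 643 → 629 at 8.6 m.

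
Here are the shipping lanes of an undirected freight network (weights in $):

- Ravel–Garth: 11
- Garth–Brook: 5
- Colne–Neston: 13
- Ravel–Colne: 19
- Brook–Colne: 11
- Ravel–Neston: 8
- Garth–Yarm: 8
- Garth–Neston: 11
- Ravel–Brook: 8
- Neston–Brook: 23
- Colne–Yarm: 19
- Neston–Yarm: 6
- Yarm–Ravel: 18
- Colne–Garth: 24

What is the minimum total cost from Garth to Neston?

$11

Candidate routes:
Garth - Yarm - Neston: 8+6 = 14
Garth - Neston: 11 = 11
Cheapest is Garth - Neston at $11.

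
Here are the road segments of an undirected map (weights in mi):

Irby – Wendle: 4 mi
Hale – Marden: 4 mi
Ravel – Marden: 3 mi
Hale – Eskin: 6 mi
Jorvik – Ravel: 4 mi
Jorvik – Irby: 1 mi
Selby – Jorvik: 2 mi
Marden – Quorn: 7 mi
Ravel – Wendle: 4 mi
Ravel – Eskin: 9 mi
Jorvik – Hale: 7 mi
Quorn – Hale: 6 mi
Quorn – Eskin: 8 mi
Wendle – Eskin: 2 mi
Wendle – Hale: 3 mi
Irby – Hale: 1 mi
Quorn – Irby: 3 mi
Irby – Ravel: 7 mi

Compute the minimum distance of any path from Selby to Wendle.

Candidate routes:
Selby → Jorvik → Irby → Wendle: 2+1+4 = 7
Selby → Jorvik → Ravel → Wendle: 2+4+4 = 10
The minimum is 7 mi via Selby → Jorvik → Irby → Wendle.

7 mi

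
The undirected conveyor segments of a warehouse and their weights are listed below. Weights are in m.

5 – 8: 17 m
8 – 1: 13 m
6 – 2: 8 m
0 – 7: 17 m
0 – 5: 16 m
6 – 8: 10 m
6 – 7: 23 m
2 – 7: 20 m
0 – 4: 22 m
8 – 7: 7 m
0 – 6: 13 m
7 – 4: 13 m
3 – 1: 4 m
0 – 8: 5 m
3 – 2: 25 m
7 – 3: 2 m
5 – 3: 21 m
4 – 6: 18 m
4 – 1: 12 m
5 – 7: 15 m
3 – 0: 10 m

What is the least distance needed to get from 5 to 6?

27 m

Compare a few routes:
5 - 0 - 8 - 6: 16+5+10 = 31
5 - 7 - 8 - 6: 15+7+10 = 32
5 - 8 - 6: 17+10 = 27
5 - 0 - 6: 16+13 = 29
Cheapest is 5 - 8 - 6 at 27 m.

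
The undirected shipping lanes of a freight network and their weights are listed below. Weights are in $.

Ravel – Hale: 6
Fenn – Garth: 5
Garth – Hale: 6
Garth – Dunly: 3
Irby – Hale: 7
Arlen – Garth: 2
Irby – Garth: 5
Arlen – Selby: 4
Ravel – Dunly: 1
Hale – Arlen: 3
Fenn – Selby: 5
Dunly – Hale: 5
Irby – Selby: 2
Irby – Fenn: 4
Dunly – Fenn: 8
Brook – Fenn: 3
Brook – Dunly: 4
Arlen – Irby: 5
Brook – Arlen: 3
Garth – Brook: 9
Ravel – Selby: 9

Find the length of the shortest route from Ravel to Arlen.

Shortest distances from Ravel:
Ravel: 0
Dunly: 1  (via Ravel)
Garth: 4  (via Dunly)
Brook: 5  (via Dunly)
Arlen: 6  (via Garth)
Shortest route: Ravel–Dunly–Garth–Arlen = $6.

$6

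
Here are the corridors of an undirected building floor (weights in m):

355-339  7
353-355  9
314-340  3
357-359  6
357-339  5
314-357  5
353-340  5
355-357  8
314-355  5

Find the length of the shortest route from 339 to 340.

13 m

Compare a few routes:
339 → 355 → 314 → 340: 7+5+3 = 15
339 → 357 → 314 → 340: 5+5+3 = 13
The minimum is 13 m via 339 → 357 → 314 → 340.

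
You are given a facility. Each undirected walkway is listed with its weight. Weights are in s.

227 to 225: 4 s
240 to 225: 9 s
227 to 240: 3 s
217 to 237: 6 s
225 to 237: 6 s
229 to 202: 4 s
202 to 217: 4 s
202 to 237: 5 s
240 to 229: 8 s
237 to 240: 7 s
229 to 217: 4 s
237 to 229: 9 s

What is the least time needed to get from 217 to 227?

15 s

Candidate routes:
217 - 202 - 229 - 240 - 227: 4+4+8+3 = 19
217 - 237 - 225 - 227: 6+6+4 = 16
217 - 229 - 240 - 227: 4+8+3 = 15
217 - 237 - 240 - 227: 6+7+3 = 16
The minimum is 15 s via 217 - 229 - 240 - 227.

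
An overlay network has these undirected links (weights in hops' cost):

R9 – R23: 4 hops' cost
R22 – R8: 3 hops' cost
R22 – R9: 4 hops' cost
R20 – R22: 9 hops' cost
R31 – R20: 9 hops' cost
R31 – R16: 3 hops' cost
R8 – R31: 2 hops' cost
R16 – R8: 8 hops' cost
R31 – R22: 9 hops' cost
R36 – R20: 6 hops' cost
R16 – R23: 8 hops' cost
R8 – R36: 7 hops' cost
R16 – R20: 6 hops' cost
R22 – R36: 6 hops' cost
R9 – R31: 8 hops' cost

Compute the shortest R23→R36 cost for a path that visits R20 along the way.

20 hops' cost

Shortest R23→R20: R23–R16–R20 = 14
Best R20 to R36: R20–R36 costing 6
Total via R20: 14 + 6 = 20 hops' cost.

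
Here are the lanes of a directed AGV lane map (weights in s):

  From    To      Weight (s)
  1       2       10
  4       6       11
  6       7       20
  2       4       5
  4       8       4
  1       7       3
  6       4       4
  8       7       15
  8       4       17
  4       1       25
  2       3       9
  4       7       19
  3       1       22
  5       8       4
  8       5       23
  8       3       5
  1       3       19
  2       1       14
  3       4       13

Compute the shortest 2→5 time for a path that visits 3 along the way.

Shortest 2→3: 2–3 = 9
Best 3 to 5: 3–4–8–5 costing 40
Total via 3: 9 + 40 = 49 s.

49 s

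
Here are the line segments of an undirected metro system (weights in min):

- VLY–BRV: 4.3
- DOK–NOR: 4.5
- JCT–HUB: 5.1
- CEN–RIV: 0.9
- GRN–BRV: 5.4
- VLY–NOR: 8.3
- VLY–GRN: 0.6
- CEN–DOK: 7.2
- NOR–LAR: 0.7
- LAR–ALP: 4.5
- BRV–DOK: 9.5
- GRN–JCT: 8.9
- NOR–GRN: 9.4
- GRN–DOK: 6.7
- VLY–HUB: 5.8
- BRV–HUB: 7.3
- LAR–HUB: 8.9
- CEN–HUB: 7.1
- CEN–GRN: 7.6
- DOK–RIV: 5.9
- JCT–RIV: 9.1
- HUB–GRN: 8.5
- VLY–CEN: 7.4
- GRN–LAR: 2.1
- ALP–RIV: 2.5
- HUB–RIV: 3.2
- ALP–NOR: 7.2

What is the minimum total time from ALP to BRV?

11.5 min

Shortest distances from ALP:
ALP: 0
RIV: 2.5  (via ALP)
CEN: 3.4  (via RIV)
LAR: 4.5  (via ALP)
NOR: 5.2  (via LAR)
HUB: 5.7  (via RIV)
GRN: 6.6  (via LAR)
VLY: 7.2  (via GRN)
DOK: 8.4  (via RIV)
JCT: 10.8  (via HUB)
BRV: 11.5  (via VLY)
Shortest route: ALP–LAR–GRN–VLY–BRV = 11.5 min.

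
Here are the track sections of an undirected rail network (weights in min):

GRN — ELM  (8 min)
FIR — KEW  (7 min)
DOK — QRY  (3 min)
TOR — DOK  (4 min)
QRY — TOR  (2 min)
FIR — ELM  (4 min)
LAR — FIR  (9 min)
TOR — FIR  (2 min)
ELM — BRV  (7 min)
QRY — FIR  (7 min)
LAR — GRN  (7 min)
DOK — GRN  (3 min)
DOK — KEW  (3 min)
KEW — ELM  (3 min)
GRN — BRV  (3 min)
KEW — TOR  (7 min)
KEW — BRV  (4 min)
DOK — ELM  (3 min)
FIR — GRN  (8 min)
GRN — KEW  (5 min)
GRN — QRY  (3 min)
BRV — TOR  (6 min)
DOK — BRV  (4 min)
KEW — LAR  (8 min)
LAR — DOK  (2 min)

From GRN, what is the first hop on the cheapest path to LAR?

Enumerating some paths:
GRN → DOK → LAR: 3+2 = 5
GRN → LAR: 7 = 7
Cheapest is GRN → DOK → LAR at 5 min.
So from GRN the first move is to DOK.

DOK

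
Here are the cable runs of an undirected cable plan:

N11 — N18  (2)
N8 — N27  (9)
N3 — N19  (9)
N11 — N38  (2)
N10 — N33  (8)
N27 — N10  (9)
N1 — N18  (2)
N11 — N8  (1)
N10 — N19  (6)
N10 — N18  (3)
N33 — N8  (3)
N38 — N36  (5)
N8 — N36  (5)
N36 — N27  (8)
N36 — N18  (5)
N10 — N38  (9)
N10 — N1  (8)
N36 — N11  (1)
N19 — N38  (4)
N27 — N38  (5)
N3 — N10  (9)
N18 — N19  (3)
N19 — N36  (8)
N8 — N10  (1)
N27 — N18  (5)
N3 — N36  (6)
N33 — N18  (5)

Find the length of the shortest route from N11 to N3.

7

Running Dijkstra from N11:
N11: 0
N8: 1  (via N11)
N36: 1  (via N11)
N38: 2  (via N11)
N18: 2  (via N11)
N10: 2  (via N8)
N1: 4  (via N18)
N33: 4  (via N8)
N19: 5  (via N18)
N3: 7  (via N36)
Shortest route: N11 → N36 → N3 = 7.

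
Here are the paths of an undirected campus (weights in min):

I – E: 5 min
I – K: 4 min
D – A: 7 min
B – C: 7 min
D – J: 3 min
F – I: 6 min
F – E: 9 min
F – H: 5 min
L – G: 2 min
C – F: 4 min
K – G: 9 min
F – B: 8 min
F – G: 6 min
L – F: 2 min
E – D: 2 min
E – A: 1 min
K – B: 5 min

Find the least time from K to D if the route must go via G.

24 min

Shortest K→G: K → G = 9
Shortest G→D: G → L → F → E → D = 15
Total via G: 9 + 15 = 24 min.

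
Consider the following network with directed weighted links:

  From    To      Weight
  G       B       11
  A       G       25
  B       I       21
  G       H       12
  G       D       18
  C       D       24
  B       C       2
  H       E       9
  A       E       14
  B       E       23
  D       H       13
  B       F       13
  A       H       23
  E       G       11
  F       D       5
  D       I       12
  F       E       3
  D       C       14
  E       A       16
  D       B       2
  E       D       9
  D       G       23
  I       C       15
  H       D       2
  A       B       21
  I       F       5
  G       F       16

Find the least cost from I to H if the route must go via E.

Best I to E: I–F–E costing 8
Best E to H: E–D–H costing 22
Total via E: 8 + 22 = 30.

30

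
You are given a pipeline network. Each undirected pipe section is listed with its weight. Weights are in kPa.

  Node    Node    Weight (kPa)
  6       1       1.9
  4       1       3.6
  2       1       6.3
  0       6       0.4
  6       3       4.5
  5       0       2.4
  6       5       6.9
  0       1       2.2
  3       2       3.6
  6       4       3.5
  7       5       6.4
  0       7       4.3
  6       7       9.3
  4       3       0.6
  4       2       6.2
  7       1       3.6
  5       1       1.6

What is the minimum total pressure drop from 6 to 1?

Settle nodes by increasing distance from 6:
6: 0
0: 0.4  (via 6)
1: 1.9  (via 6)
Shortest route: 6 → 1 = 1.9 kPa.

1.9 kPa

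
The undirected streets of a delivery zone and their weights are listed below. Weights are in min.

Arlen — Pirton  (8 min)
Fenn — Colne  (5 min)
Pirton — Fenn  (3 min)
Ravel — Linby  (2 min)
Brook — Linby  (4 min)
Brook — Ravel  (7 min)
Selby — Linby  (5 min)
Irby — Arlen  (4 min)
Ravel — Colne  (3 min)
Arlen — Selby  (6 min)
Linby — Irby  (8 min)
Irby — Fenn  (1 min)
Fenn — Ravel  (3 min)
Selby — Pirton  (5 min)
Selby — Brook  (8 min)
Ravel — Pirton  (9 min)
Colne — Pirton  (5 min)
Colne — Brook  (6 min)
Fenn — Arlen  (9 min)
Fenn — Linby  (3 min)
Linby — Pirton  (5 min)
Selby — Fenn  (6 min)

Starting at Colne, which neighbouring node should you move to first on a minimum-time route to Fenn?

Candidate routes:
Colne - Fenn: 5 = 5
Colne - Ravel - Fenn: 3+3 = 6
Cheapest is Colne - Fenn at 5 min.
So from Colne the first move is to Fenn.

Fenn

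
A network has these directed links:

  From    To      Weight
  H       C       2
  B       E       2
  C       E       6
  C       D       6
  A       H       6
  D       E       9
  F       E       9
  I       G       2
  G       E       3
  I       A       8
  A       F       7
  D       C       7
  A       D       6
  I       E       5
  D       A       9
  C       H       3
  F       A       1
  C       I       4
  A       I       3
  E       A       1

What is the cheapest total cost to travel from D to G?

Candidate routes:
D–E–A–I–G: 9+1+3+2 = 15
D–C–E–A–I–G: 7+6+1+3+2 = 19
D–C–I–G: 7+4+2 = 13
D–A–I–G: 9+3+2 = 14
The minimum is 13 via D–C–I–G.

13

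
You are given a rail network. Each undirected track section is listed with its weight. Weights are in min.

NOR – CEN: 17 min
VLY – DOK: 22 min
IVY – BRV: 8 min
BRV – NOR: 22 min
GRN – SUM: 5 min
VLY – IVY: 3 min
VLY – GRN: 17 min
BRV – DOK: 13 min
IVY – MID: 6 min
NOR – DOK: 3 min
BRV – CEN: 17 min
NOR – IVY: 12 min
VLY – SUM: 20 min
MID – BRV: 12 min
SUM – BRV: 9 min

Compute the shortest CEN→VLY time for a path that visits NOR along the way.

Shortest CEN→NOR: CEN–NOR = 17
Best NOR to VLY: NOR–IVY–VLY costing 15
Total via NOR: 17 + 15 = 32 min.

32 min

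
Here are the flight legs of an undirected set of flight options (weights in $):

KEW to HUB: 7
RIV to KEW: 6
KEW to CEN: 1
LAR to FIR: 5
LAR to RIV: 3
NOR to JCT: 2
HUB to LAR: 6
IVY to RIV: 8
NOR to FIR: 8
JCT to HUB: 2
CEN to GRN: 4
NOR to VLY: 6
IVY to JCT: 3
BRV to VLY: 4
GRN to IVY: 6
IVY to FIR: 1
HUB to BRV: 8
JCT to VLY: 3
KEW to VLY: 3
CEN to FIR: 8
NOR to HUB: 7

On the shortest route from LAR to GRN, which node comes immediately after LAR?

FIR

Compare a few routes:
LAR–RIV–KEW–CEN–GRN: 3+6+1+4 = 14
LAR–FIR–CEN–GRN: 5+8+4 = 17
LAR–FIR–IVY–GRN: 5+1+6 = 12
Cheapest is LAR–FIR–IVY–GRN at $12.
So from LAR the first move is to FIR.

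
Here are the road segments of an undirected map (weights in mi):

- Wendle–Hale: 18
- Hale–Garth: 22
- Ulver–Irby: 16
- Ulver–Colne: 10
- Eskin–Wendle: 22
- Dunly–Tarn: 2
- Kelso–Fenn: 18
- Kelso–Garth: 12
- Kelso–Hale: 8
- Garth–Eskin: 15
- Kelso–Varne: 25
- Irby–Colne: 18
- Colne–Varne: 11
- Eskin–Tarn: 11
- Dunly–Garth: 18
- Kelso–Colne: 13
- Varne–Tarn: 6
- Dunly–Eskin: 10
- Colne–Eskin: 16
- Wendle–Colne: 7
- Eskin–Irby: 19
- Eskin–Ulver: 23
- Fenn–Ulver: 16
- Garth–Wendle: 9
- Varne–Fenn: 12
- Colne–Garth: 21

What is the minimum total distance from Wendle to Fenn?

30 mi

Candidate routes:
Wendle - Colne - Kelso - Fenn: 7+13+18 = 38
Wendle - Colne - Varne - Fenn: 7+11+12 = 30
Wendle - Colne - Ulver - Fenn: 7+10+16 = 33
The minimum is 30 mi via Wendle - Colne - Varne - Fenn.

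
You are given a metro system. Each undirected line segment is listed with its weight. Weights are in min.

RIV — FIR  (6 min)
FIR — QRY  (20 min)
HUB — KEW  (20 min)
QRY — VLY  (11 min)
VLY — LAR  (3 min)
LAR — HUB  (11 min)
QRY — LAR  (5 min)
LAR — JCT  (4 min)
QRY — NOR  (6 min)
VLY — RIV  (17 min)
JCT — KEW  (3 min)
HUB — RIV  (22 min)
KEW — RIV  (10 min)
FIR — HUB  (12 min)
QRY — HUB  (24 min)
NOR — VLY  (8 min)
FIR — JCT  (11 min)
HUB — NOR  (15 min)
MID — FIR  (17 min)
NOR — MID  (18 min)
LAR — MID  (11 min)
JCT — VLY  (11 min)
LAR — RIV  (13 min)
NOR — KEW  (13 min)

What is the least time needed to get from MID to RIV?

Candidate routes:
MID - FIR - RIV: 17+6 = 23
MID - LAR - JCT - KEW - RIV: 11+4+3+10 = 28
MID - LAR - VLY - RIV: 11+3+17 = 31
MID - LAR - RIV: 11+13 = 24
The minimum is 23 min via MID - FIR - RIV.

23 min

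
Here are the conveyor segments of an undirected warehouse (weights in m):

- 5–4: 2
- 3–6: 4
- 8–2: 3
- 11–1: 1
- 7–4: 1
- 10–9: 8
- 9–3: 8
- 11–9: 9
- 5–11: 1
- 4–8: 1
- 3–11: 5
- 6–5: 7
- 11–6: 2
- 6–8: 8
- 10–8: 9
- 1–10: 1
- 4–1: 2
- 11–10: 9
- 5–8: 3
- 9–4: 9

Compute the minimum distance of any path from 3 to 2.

Settle nodes by increasing distance from 3:
3: 0
6: 4  (via 3)
11: 5  (via 3)
1: 6  (via 11)
5: 6  (via 11)
10: 7  (via 1)
4: 8  (via 1)
9: 8  (via 3)
7: 9  (via 4)
8: 9  (via 5)
2: 12  (via 8)
Shortest route: 3 → 11 → 5 → 8 → 2 = 12 m.

12 m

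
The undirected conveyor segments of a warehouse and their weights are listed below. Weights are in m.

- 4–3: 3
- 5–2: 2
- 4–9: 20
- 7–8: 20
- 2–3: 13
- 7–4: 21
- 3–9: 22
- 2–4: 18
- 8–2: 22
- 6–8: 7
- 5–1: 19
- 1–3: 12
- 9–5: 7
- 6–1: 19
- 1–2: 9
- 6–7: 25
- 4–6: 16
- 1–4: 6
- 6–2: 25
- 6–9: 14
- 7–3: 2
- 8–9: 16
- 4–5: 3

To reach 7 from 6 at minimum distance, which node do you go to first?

Candidate routes:
6 → 7: 25 = 25
6 → 4 → 3 → 7: 16+3+2 = 21
The minimum is 21 m via 6 → 4 → 3 → 7.
So from 6 the first move is to 4.

4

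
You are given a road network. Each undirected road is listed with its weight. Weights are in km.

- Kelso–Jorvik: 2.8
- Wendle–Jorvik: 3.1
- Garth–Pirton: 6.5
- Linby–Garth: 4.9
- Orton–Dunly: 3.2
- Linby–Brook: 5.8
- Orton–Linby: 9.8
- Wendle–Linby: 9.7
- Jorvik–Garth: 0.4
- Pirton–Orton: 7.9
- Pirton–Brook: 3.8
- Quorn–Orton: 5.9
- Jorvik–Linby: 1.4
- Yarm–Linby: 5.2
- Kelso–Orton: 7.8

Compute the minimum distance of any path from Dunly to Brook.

14.9 km

Settle nodes by increasing distance from Dunly:
Dunly: 0
Orton: 3.2  (via Dunly)
Quorn: 9.1  (via Orton)
Kelso: 11  (via Orton)
Pirton: 11.1  (via Orton)
Linby: 13  (via Orton)
Jorvik: 13.8  (via Kelso)
Garth: 14.2  (via Jorvik)
Brook: 14.9  (via Pirton)
Shortest route: Dunly–Orton–Pirton–Brook = 14.9 km.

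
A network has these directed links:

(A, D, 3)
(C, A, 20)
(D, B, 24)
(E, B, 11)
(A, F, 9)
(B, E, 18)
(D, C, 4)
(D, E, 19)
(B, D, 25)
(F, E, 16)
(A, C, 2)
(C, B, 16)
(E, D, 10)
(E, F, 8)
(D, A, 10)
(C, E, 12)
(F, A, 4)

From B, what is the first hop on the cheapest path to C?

Compare a few routes:
B → D → A → C: 25+10+2 = 37
B → E → D → C: 18+10+4 = 32
B → D → C: 25+4 = 29
B → E → F → A → C: 18+8+4+2 = 32
Cheapest is B → D → C at 29.
So from B the first move is to D.

D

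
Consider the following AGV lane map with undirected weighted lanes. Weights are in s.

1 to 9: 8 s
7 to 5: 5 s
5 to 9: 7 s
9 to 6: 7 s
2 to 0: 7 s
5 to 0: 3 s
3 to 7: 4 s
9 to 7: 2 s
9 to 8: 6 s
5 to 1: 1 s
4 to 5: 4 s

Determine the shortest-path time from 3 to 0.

12 s

Shortest distances from 3:
3: 0
7: 4  (via 3)
9: 6  (via 7)
5: 9  (via 7)
1: 10  (via 5)
0: 12  (via 5)
Shortest route: 3–7–5–0 = 12 s.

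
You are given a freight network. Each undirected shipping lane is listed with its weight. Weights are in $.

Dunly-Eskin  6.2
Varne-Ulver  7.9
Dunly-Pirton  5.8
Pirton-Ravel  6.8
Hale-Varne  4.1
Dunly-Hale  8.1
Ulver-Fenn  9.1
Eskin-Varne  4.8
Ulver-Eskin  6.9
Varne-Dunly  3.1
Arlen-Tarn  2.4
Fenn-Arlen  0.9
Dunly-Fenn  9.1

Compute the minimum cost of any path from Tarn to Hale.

Candidate routes:
Tarn → Arlen → Fenn → Dunly → Varne → Hale: 2.4+0.9+9.1+3.1+4.1 = 19.6
Tarn → Arlen → Fenn → Dunly → Hale: 2.4+0.9+9.1+8.1 = 20.5
Cheapest is Tarn → Arlen → Fenn → Dunly → Varne → Hale at $19.6.

$19.6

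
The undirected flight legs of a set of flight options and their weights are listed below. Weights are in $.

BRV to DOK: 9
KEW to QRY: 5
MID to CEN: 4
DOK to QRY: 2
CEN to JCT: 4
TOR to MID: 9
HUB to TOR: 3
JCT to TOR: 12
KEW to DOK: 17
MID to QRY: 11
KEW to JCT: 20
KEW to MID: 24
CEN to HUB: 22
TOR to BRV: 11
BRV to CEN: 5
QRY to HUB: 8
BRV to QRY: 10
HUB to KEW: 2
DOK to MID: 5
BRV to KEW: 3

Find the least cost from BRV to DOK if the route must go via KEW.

Shortest BRV→KEW: BRV–KEW = 3
Shortest KEW→DOK: KEW–QRY–DOK = 7
Total via KEW: 3 + 7 = $10.

$10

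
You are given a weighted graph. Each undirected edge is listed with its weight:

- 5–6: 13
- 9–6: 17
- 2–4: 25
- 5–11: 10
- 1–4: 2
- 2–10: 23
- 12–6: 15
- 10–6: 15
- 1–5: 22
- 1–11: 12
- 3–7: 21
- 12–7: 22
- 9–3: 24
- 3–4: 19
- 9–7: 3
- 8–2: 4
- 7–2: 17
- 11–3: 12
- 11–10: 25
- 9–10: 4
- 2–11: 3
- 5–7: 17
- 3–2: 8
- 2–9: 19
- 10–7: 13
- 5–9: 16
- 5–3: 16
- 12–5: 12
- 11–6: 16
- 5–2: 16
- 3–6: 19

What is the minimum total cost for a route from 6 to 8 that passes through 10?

42

Best 6 to 10: 6 → 10 costing 15
Shortest 10→8: 10 → 2 → 8 = 27
Total via 10: 15 + 27 = 42.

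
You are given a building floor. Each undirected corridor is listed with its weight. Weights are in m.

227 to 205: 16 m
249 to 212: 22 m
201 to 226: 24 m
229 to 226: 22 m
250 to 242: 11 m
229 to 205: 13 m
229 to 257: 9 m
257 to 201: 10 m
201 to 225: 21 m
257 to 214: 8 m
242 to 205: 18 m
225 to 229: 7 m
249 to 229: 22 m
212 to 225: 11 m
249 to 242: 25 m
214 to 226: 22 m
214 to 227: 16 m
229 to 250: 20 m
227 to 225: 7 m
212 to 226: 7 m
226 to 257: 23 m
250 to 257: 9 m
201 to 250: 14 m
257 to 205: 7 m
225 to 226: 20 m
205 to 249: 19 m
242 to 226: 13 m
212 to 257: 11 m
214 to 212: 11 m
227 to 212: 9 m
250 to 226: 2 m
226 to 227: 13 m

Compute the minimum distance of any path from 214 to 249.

Candidate routes:
214–257–229–249: 8+9+22 = 39
214–212–249: 11+22 = 33
214–257–205–249: 8+7+19 = 34
Cheapest is 214–212–249 at 33 m.

33 m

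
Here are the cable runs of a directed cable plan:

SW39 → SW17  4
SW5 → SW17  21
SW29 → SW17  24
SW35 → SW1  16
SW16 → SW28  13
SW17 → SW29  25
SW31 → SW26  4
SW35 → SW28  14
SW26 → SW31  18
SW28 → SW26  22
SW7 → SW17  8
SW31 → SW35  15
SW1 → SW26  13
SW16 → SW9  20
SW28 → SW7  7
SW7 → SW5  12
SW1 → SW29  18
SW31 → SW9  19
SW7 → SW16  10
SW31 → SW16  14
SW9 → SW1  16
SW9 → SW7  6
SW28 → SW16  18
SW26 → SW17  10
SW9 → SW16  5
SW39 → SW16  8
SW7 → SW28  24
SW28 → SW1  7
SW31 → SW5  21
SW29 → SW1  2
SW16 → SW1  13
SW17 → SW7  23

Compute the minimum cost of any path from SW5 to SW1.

48

Settle nodes by increasing distance from SW5:
SW5: 0
SW17: 21  (via SW5)
SW7: 44  (via SW17)
SW29: 46  (via SW17)
SW1: 48  (via SW29)
Shortest route: SW5 → SW17 → SW29 → SW1 = 48.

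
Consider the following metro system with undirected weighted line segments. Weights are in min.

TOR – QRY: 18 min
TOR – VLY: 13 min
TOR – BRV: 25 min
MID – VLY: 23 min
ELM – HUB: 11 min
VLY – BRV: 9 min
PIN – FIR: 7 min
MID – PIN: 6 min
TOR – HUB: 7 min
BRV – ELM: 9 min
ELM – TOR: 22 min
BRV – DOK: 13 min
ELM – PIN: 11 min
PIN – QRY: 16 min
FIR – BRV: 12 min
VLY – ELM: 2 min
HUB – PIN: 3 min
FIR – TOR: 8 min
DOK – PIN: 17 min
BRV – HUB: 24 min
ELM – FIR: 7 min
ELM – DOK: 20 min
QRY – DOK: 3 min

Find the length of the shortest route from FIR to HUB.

Settle nodes by increasing distance from FIR:
FIR: 0
ELM: 7  (via FIR)
PIN: 7  (via FIR)
TOR: 8  (via FIR)
VLY: 9  (via ELM)
HUB: 10  (via PIN)
Shortest route: FIR → PIN → HUB = 10 min.

10 min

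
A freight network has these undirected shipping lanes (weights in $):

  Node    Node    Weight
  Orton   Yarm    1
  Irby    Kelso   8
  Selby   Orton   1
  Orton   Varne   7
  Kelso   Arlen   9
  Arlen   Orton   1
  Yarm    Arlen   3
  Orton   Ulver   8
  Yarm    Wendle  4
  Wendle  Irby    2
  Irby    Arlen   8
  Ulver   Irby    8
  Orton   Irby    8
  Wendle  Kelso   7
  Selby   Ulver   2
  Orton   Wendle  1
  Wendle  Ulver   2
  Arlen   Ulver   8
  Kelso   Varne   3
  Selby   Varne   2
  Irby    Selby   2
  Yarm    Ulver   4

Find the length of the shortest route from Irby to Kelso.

Candidate routes:
Irby - Wendle - Orton - Selby - Varne - Kelso: 2+1+1+2+3 = 9
Irby - Kelso: 8 = 8
Irby - Selby - Varne - Kelso: 2+2+3 = 7
The minimum is $7 via Irby - Selby - Varne - Kelso.

$7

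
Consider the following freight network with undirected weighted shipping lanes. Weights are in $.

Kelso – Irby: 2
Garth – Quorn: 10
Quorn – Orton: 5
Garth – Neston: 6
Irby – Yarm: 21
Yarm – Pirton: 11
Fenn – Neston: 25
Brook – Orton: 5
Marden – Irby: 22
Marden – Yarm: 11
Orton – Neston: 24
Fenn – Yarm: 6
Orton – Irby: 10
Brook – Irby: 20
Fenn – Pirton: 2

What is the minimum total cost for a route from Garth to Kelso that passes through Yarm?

$60

Best Garth to Yarm: Garth–Neston–Fenn–Yarm costing 37
Shortest Yarm→Kelso: Yarm–Irby–Kelso = 23
Total via Yarm: 37 + 23 = $60.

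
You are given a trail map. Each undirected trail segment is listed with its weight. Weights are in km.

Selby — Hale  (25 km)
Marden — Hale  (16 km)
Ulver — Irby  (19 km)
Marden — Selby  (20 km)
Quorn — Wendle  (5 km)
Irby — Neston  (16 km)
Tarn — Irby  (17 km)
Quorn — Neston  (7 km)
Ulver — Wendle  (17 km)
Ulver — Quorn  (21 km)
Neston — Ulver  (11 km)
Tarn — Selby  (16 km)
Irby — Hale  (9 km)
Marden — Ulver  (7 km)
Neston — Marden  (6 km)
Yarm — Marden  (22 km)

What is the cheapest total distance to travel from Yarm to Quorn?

35 km

Candidate routes:
Yarm → Marden → Neston → Quorn: 22+6+7 = 35
Yarm → Marden → Ulver → Neston → Quorn: 22+7+11+7 = 47
Cheapest is Yarm → Marden → Neston → Quorn at 35 km.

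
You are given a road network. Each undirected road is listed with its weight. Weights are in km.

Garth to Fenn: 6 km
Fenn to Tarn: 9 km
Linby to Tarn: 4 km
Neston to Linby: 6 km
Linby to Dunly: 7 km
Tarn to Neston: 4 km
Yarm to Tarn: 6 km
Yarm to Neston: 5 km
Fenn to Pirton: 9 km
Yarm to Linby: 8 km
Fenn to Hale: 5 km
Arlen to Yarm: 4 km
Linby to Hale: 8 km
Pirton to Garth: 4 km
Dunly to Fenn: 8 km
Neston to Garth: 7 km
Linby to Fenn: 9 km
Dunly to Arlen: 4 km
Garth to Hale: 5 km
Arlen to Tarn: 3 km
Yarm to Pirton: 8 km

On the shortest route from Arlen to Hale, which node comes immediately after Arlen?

Tarn

Candidate routes:
Arlen–Dunly–Fenn–Hale: 4+8+5 = 17
Arlen–Tarn–Linby–Hale: 3+4+8 = 15
Cheapest is Arlen–Tarn–Linby–Hale at 15 km.
So from Arlen the first move is to Tarn.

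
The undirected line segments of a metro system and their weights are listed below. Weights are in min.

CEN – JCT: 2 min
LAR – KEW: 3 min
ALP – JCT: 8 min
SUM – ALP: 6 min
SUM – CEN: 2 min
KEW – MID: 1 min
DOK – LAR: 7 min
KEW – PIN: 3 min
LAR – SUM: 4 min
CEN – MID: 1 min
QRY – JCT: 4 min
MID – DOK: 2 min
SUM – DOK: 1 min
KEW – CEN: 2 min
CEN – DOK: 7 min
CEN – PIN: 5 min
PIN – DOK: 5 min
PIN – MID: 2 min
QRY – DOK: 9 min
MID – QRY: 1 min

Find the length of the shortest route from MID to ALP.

9 min

Shortest distances from MID:
MID: 0
KEW: 1  (via MID)
QRY: 1  (via MID)
CEN: 1  (via MID)
DOK: 2  (via MID)
PIN: 2  (via MID)
SUM: 3  (via CEN)
JCT: 3  (via CEN)
LAR: 4  (via KEW)
ALP: 9  (via SUM)
Shortest route: MID–CEN–SUM–ALP = 9 min.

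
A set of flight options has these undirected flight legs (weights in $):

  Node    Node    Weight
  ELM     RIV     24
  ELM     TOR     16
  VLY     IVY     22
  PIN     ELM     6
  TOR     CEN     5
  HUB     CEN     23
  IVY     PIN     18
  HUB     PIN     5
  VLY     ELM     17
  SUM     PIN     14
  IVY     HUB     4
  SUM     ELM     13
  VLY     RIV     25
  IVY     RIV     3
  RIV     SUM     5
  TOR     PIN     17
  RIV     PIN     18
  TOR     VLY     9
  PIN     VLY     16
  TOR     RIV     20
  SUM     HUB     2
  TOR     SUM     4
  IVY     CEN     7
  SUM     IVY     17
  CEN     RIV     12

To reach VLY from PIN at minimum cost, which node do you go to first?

VLY

Compare a few routes:
PIN–HUB–SUM–TOR–VLY: 5+2+4+9 = 20
PIN–VLY: 16 = 16
The minimum is $16 via PIN–VLY.
So from PIN the first move is to VLY.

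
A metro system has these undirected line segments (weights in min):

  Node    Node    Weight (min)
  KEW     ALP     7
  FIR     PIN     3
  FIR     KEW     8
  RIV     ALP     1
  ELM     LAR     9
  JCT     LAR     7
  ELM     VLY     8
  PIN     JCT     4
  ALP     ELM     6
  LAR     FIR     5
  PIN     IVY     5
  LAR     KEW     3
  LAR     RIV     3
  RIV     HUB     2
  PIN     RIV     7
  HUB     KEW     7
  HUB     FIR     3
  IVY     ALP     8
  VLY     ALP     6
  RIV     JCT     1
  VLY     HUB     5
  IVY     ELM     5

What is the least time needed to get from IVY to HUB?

Candidate routes:
IVY–PIN–JCT–RIV–HUB: 5+4+1+2 = 12
IVY–PIN–FIR–HUB: 5+3+3 = 11
The minimum is 11 min via IVY–PIN–FIR–HUB.

11 min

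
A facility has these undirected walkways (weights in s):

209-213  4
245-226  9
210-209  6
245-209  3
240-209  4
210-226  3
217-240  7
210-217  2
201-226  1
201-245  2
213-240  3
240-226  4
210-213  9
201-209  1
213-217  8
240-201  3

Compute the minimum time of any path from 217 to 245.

8 s

Candidate routes:
217–210–226–201–245: 2+3+1+2 = 8
217–210–209–245: 2+6+3 = 11
217–210–226–201–209–245: 2+3+1+1+3 = 10
The minimum is 8 s via 217–210–226–201–245.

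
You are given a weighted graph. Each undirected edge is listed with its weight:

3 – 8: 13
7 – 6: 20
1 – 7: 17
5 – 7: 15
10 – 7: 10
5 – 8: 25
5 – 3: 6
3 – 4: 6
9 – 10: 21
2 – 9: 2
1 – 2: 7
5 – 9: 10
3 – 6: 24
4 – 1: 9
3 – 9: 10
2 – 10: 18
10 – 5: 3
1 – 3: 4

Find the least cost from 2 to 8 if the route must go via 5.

Best 2 to 5: 2–9–5 costing 12
Best 5 to 8: 5–3–8 costing 19
Total via 5: 12 + 19 = 31.

31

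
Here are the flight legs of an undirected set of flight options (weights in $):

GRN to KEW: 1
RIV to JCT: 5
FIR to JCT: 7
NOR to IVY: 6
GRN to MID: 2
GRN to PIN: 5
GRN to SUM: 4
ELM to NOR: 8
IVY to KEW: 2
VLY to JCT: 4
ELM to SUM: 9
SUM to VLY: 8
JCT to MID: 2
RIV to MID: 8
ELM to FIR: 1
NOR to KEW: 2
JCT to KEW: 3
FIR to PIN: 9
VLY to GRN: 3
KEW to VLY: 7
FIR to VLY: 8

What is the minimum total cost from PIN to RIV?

Compare a few routes:
PIN - GRN - VLY - JCT - RIV: 5+3+4+5 = 17
PIN - GRN - KEW - JCT - RIV: 5+1+3+5 = 14
PIN - GRN - MID - RIV: 5+2+8 = 15
Cheapest is PIN - GRN - KEW - JCT - RIV at $14.

$14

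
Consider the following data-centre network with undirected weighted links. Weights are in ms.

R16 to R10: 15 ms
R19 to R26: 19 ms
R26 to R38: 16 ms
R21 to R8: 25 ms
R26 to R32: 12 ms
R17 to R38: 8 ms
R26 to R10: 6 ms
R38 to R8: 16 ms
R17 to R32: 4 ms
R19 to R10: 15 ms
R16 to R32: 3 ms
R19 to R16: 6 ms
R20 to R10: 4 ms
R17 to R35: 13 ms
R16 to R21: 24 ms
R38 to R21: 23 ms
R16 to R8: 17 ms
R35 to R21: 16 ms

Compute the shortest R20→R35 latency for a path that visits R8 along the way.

Best R20 to R8: R20 → R10 → R16 → R8 costing 36
Shortest R8→R35: R8 → R38 → R17 → R35 = 37
Total via R8: 36 + 37 = 73 ms.

73 ms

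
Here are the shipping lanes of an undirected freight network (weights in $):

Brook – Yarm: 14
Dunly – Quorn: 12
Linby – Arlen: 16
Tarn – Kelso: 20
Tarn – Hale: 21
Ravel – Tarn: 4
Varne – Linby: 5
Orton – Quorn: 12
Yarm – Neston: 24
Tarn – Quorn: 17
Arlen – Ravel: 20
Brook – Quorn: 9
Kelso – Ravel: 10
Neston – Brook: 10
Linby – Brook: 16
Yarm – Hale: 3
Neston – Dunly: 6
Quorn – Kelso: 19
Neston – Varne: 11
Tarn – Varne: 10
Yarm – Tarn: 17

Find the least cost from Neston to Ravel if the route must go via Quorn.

$39

Best Neston to Quorn: Neston → Dunly → Quorn costing 18
Shortest Quorn→Ravel: Quorn → Tarn → Ravel = 21
Total via Quorn: 18 + 21 = $39.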